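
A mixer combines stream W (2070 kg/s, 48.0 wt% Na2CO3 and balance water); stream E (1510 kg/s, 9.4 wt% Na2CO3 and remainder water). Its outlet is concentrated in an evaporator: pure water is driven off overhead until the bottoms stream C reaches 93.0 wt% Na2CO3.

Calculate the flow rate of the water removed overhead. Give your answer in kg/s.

Na2CO3 entering = 2070×0.480 + 1510×0.094 = 1135.5 kg/s.
All Na2CO3 reports to C, so C = 1135.5/0.930 = 1221 kg/s.
Total feed = 3580 kg/s; overhead = 3580 − 1221 = 2359 kg/s.

2359 kg/s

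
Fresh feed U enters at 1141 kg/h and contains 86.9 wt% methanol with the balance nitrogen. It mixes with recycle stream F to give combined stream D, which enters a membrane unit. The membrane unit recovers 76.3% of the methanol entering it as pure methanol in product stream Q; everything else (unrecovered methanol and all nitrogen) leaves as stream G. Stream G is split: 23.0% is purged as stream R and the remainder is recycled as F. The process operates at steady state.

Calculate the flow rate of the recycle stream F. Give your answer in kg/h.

nitrogen enters only via U and leaves only via the purge: 1141×0.131 = 0.230×(nitrogen in G), and the membrane unit passes all nitrogen, so nitrogen in D = nitrogen in G = 649.87 kg/h.
methanol in D: m_A = 1141×0.869 + (1−0.230)·(1−0.763)·m_A, so m_A = 991.53/0.8175 = 1212.9 kg/h.
G = (1−0.763)×1212.9 + 649.87 = 937.32 kg/h.
Recycle F = (1−0.230)×937.32 = 721.74 kg/h.

721.7 kg/h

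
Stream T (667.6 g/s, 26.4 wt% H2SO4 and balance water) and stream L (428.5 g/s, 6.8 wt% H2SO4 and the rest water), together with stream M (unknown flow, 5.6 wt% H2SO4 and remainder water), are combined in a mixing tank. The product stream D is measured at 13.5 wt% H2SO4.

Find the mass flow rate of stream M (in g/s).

726.7 g/s

Let M be the unknown flow. Total out = 1096.1 + M.
H2SO4 balance: 205.38 + 0.056·M = 0.135·(1096.1 + M)
(0.056 − 0.135)·M = 0.135×1096.1 − 205.38 = -57.411
M = -57.411 / -0.079 = 726.72 g/s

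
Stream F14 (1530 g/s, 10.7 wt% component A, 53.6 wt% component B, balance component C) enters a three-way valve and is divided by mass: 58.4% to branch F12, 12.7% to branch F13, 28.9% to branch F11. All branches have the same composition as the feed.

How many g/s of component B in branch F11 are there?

237 g/s

Branch F11 total = 0.289×1530 = 442.17 g/s.
component B in F11 = 0.536×442.17 = 237 g/s.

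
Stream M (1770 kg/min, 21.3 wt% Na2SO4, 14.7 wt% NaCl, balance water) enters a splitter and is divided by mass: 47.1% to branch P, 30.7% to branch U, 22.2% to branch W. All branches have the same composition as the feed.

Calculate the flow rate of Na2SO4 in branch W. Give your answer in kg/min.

83.7 kg/min

Branch W total = 0.222×1770 = 392.94 kg/min.
Na2SO4 in W = 0.213×392.94 = 83.696 kg/min.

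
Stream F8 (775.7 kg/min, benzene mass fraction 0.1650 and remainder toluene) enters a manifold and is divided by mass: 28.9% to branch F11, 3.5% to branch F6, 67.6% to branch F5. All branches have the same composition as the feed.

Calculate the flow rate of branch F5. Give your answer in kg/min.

Branch F5 flow = 0.676×775.7 = 524.37 kg/min.

524.4 kg/min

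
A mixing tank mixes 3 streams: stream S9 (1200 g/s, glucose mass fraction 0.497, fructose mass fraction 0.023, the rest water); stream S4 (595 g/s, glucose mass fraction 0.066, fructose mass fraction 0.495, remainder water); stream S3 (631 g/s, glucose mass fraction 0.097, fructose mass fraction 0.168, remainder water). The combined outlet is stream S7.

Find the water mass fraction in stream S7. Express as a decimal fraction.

0.536

Total flow out = 1200 + 595 + 631 = 2426 g/s.
water in = 1200×0.480 + 595×0.439 + 631×0.735 = 1301 g/s.
water mass fraction in S7 = 1301/2426 = 0.536.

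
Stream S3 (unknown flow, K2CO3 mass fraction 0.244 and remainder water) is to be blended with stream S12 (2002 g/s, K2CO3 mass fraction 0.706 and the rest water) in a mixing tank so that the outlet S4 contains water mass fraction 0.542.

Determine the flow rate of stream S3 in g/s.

Let S3 be the unknown flow. Total out = 2002 + S3.
water balance: 588.59 + 0.756·S3 = 0.542·(2002 + S3)
(0.756 − 0.542)·S3 = 0.542×2002 − 588.59 = 496.5
S3 = 496.5 / 0.214 = 2320.1 g/s

2320 g/s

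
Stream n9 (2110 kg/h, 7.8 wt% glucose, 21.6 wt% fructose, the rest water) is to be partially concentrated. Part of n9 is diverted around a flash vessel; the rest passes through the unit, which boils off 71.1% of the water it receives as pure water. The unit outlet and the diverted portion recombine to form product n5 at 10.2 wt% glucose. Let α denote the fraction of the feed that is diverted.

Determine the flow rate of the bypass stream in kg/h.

1121 kg/h

All 2110×0.078 = 164.58 kg/h of glucose reaches n5, so n5 = 164.58/0.102 = 1613.5 kg/h and vapour = 496.47 kg/h.
The evaporator receives (1−α)·2110 of feed at 0.706 water and removes 0.711 of that water:
0.711×0.706×(1−α)×2110 = 496.47
(1−α) = 496.47/1059.1 = 0.4687;  α = 0.5313.
Bypass flow = 0.5313×2110 = 1120.9 kg/h.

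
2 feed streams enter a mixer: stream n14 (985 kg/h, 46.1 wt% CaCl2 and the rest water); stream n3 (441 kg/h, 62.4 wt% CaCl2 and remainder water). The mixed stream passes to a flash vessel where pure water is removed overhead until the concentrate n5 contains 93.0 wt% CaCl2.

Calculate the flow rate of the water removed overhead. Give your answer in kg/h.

641.8 kg/h

CaCl2 entering = 985×0.461 + 441×0.624 = 729.27 kg/h.
All CaCl2 reports to n5, so n5 = 729.27/0.930 = 784.16 kg/h.
Total feed = 1426 kg/h; overhead = 1426 − 784.16 = 641.84 kg/h.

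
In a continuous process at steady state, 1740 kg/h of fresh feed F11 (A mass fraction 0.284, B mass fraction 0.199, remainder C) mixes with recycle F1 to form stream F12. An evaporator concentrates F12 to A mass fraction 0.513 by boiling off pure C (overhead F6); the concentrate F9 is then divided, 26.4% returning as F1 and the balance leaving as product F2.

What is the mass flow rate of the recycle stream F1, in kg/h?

345.5 kg/h

Overall A balance (none leaves overhead): A in fresh feed = A in product, i.e. 1740×0.284 = (1−0.264)·F9·0.513.
F9 = 494.16/(0.513×0.736) = 1308.8 kg/h.
Recycle F1 = 0.264×1308.8 = 345.52 kg/h.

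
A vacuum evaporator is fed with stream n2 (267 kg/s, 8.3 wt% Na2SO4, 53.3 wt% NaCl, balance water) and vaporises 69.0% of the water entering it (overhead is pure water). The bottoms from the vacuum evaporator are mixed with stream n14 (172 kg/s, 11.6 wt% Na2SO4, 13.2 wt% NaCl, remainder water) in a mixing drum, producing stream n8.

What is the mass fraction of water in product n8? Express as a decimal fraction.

0.438

Vapour removed = 0.690×0.384×267 = 70.744 kg/s; concentrate = 196.26 kg/s.
water reaching the mixer = 31.784 (from concentrate) + 172×0.752 = 161.13 kg/s.
Product flow = 196.26 + 172 = 368.26 kg/s; water fraction = 0.438.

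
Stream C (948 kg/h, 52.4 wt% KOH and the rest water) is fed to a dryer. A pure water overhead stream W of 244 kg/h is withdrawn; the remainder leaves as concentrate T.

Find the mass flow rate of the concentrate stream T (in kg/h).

Concentrate = 948 − 244 = 704 kg/h.

704 kg/h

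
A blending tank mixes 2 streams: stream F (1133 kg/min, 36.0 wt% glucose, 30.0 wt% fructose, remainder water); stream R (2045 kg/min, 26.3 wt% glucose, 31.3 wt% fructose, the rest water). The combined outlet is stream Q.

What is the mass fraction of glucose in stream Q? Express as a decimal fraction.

Total flow out = 1133 + 2045 = 3178 kg/min.
glucose in = 1133×0.360 + 2045×0.263 = 945.72 kg/min.
glucose mass fraction in Q = 945.72/3178 = 0.298.

0.298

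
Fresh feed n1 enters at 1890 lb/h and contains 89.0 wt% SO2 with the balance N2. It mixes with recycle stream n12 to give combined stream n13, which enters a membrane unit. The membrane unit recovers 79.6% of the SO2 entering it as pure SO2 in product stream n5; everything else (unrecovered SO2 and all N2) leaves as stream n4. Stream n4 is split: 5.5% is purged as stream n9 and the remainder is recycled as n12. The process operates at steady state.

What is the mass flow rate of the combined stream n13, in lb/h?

5864 lb/h

N2 enters only via n1 and leaves only via the purge: 1890×0.110 = 0.055×(N2 in n4), and the membrane unit passes all N2, so N2 in n13 = N2 in n4 = 3780 lb/h.
SO2 in n13: m_A = 1890×0.890 + (1−0.055)·(1−0.796)·m_A, so m_A = 1682.1/0.8072 = 2083.8 lb/h.
n13 = 2083.8 + 3780 = 5863.8 lb/h.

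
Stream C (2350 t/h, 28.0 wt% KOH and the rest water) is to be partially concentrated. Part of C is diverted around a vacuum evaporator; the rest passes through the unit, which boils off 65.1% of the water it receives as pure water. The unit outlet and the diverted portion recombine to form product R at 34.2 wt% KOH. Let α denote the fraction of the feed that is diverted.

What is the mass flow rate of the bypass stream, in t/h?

All 2350×0.280 = 658 t/h of KOH reaches R, so R = 658/0.342 = 1924 t/h and vapour = 426.02 t/h.
The evaporator receives (1−α)·2350 of feed at 0.720 water and removes 0.651 of that water:
0.651×0.720×(1−α)×2350 = 426.02
(1−α) = 426.02/1101.5 = 0.3868;  α = 0.6132.
Bypass flow = 0.6132×2350 = 1441.1 t/h.

1441 t/h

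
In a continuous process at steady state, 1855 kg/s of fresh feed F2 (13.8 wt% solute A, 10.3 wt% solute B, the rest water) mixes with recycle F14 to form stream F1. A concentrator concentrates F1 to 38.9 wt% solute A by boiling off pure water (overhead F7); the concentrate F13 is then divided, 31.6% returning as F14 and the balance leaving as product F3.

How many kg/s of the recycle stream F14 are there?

304 kg/s

Overall solute A balance (none leaves overhead): solute A in fresh feed = solute A in product, i.e. 1855×0.138 = (1−0.316)·F13·0.389.
F13 = 255.99/(0.389×0.684) = 962.09 kg/s.
Recycle F14 = 0.316×962.09 = 304.02 kg/s.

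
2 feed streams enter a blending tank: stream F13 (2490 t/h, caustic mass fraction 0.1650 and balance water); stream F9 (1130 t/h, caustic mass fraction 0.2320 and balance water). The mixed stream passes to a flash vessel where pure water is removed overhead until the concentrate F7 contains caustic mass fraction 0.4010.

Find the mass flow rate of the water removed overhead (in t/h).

caustic entering = 2490×0.165 + 1130×0.232 = 673.01 t/h.
All caustic reports to F7, so F7 = 673.01/0.401 = 1678.3 t/h.
Total feed = 3620 t/h; overhead = 3620 − 1678.3 = 1941.7 t/h.

1942 t/h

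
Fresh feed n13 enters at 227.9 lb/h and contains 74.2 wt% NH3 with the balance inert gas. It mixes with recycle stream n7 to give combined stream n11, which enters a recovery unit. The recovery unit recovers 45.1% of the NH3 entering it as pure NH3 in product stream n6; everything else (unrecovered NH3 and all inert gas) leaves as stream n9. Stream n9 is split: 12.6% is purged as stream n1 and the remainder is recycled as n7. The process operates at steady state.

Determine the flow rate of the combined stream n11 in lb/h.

791.7 lb/h

inert gas enters only via n13 and leaves only via the purge: 227.9×0.258 = 0.126×(inert gas in n9), and the recovery unit passes all inert gas, so inert gas in n11 = inert gas in n9 = 466.65 lb/h.
NH3 in n11: m_A = 227.9×0.742 + (1−0.126)·(1−0.451)·m_A, so m_A = 169.1/0.5202 = 325.09 lb/h.
n11 = 325.09 + 466.65 = 791.74 lb/h.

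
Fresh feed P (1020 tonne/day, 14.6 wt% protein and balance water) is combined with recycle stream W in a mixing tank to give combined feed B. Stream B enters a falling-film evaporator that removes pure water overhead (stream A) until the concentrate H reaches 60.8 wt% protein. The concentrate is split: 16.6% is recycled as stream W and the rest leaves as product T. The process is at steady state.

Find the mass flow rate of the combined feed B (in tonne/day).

Overall protein balance (none leaves overhead): protein in fresh feed = protein in product, i.e. 1020×0.146 = (1−0.166)·H·0.608.
H = 148.92/(0.608×0.834) = 293.69 tonne/day.
Recycle W = 0.166×293.69 = 48.752 tonne/day.
Combined feed B = 1020 + 48.752 = 1068.8 tonne/day.

1069 tonne/day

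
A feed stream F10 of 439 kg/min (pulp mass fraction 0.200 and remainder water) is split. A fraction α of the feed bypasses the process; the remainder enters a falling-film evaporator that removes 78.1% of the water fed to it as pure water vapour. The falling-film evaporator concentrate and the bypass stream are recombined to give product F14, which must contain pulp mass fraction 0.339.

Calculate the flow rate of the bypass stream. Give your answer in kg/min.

All 439×0.200 = 87.8 kg/min of pulp reaches F14, so F14 = 87.8/0.339 = 259 kg/min and vapour = 180 kg/min.
The evaporator receives (1−α)·439 of feed at 0.800 water and removes 0.781 of that water:
0.781×0.800×(1−α)×439 = 180
(1−α) = 180/274.29 = 0.6563;  α = 0.3437.
Bypass flow = 0.3437×439 = 150.9 kg/min.

150.9 kg/min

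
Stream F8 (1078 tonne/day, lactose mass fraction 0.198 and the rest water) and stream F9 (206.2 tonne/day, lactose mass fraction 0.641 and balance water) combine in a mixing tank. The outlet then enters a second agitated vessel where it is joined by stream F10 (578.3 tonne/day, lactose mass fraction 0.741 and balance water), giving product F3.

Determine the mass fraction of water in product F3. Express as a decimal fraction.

Overall, product flow = 1862.5 tonne/day.
water in = 1078×0.802 + 206.2×0.359 + 578.3×0.259 = 1088.4 tonne/day.
water fraction in F3 = 0.584.

0.584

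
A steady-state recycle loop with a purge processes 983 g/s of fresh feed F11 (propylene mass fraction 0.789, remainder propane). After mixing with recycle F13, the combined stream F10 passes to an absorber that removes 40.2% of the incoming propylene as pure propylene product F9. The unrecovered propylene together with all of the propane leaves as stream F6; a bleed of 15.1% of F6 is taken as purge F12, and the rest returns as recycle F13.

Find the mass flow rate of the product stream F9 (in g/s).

633.3 g/s

propylene in F10: m_A = 983×0.789 + (1−0.151)·(1−0.402)·m_A, so m_A = 775.59/0.4923 = 1575.4 g/s.
Product F9 = 0.402×1575.4 = 633.33 g/s.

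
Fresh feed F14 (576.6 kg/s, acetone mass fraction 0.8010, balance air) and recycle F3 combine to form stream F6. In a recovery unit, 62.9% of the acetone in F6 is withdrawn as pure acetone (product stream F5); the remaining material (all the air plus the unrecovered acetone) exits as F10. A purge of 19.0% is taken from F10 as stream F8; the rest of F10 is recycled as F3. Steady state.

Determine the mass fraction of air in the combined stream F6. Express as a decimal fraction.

0.4777

air enters only via F14 and leaves only via the purge: 576.6×0.199 = 0.190×(air in F10), and the recovery unit passes all air, so air in F6 = air in F10 = 603.91 kg/s.
acetone in F6: m_A = 576.6×0.801 + (1−0.190)·(1−0.629)·m_A, so m_A = 461.86/0.6995 = 660.28 kg/s.
F6 = 660.28 + 603.91 = 1264.2 kg/s.
air fraction in F6 = 603.91/1264.2 = 0.4777.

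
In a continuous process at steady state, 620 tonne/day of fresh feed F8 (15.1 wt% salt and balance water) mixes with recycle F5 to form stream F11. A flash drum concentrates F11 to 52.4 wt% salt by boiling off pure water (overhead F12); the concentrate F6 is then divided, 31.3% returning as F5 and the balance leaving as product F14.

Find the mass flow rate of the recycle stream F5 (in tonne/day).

Overall salt balance (none leaves overhead): salt in fresh feed = salt in product, i.e. 620×0.151 = (1−0.313)·F6·0.524.
F6 = 93.62/(0.524×0.687) = 260.06 tonne/day.
Recycle F5 = 0.313×260.06 = 81.4 tonne/day.

81.4 tonne/day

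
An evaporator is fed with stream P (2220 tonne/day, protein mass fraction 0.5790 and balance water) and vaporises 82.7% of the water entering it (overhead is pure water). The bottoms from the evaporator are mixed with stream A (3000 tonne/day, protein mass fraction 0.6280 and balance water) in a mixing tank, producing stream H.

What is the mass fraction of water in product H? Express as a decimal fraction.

Vapour removed = 0.827×0.421×2220 = 772.93 tonne/day; concentrate = 1447.1 tonne/day.
water reaching the mixer = 161.69 (from concentrate) + 3000×0.372 = 1277.7 tonne/day.
Product flow = 1447.1 + 3000 = 4447.1 tonne/day; water fraction = 0.2873.

0.2873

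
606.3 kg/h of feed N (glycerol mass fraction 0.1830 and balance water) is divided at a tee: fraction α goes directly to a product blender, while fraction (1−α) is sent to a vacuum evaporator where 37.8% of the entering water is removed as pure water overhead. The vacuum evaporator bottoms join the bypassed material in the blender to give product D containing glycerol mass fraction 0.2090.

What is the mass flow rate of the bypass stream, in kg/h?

All 606.3×0.183 = 110.95 kg/h of glycerol reaches D, so D = 110.95/0.209 = 530.88 kg/h and vapour = 75.425 kg/h.
The evaporator receives (1−α)·606.3 of feed at 0.817 water and removes 0.378 of that water:
0.378×0.817×(1−α)×606.3 = 75.425
(1−α) = 75.425/187.24 = 0.4028;  α = 0.5972.
Bypass flow = 0.5972×606.3 = 362.07 kg/h.

362.1 kg/h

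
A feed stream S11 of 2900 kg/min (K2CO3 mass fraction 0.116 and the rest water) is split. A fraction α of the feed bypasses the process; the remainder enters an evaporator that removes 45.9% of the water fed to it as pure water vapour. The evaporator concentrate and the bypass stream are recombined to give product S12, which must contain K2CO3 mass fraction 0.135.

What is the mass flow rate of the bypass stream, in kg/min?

All 2900×0.116 = 336.4 kg/min of K2CO3 reaches S12, so S12 = 336.4/0.135 = 2491.9 kg/min and vapour = 408.15 kg/min.
The evaporator receives (1−α)·2900 of feed at 0.884 water and removes 0.459 of that water:
0.459×0.884×(1−α)×2900 = 408.15
(1−α) = 408.15/1176.7 = 0.3469;  α = 0.6531.
Bypass flow = 0.6531×2900 = 1894.1 kg/min.

1894 kg/min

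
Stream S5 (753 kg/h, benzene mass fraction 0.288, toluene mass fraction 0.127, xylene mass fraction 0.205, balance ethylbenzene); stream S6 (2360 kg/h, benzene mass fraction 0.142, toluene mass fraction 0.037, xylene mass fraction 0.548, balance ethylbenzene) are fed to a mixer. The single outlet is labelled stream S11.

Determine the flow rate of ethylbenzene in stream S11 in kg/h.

ethylbenzene out = ethylbenzene in = 753×0.380 + 2360×0.273 = 930.42 kg/h.

930.4 kg/h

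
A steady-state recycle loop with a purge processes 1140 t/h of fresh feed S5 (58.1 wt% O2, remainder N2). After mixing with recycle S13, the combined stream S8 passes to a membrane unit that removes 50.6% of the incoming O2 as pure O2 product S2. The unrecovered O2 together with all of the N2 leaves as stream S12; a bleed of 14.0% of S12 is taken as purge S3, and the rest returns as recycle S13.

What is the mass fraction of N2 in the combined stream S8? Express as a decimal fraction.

N2 enters only via S5 and leaves only via the purge: 1140×0.419 = 0.140×(N2 in S12), and the membrane unit passes all N2, so N2 in S8 = N2 in S12 = 3411.9 t/h.
O2 in S8: m_A = 1140×0.581 + (1−0.140)·(1−0.506)·m_A, so m_A = 662.34/0.5752 = 1151.6 t/h.
S8 = 1151.6 + 3411.9 = 4563.4 t/h.
N2 fraction in S8 = 3411.9/4563.4 = 0.748.

0.748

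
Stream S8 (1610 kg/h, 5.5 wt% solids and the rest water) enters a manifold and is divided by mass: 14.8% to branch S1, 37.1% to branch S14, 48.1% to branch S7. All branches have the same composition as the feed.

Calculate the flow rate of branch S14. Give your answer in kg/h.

Branch S14 flow = 0.371×1610 = 597.31 kg/h.

597.3 kg/h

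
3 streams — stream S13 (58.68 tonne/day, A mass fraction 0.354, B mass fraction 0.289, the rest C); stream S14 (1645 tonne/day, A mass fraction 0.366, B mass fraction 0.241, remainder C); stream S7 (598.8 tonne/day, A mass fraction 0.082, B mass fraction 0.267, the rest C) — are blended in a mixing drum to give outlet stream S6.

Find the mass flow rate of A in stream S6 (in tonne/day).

671.9 tonne/day

A out = A in = 58.68×0.354 + 1645×0.366 + 598.8×0.082 = 671.94 tonne/day.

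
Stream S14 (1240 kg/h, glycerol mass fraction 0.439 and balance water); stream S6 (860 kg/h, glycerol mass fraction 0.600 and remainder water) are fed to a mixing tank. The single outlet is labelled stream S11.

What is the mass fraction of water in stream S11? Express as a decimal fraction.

Total flow out = 1240 + 860 = 2100 kg/h.
water in = 1240×0.561 + 860×0.400 = 1039.6 kg/h.
water mass fraction in S11 = 1039.6/2100 = 0.495.

0.495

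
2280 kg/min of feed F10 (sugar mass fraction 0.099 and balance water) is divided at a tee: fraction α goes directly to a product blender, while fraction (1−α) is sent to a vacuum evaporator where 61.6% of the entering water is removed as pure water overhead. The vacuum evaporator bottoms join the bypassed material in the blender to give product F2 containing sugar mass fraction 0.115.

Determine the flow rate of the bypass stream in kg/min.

All 2280×0.099 = 225.72 kg/min of sugar reaches F2, so F2 = 225.72/0.115 = 1962.8 kg/min and vapour = 317.22 kg/min.
The evaporator receives (1−α)·2280 of feed at 0.901 water and removes 0.616 of that water:
0.616×0.901×(1−α)×2280 = 317.22
(1−α) = 317.22/1265.4 = 0.2507;  α = 0.7493.
Bypass flow = 0.7493×2280 = 1708.5 kg/min.

1708 kg/min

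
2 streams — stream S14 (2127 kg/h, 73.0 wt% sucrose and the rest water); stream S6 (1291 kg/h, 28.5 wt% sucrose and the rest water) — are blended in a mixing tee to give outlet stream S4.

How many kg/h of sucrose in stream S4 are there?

sucrose out = sucrose in = 2127×0.730 + 1291×0.285 = 1920.6 kg/h.

1921 kg/h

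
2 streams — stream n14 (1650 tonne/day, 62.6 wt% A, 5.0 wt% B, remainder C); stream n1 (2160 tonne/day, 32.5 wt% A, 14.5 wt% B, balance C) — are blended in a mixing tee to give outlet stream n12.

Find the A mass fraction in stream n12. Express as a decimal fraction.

0.455

Total flow out = 1650 + 2160 = 3810 tonne/day.
A in = 1650×0.626 + 2160×0.325 = 1734.9 tonne/day.
A mass fraction in n12 = 1734.9/3810 = 0.455.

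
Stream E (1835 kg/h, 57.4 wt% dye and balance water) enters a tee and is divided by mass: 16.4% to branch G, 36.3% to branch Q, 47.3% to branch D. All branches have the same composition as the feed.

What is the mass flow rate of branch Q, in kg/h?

Branch Q flow = 0.363×1835 = 666.11 kg/h.

666.1 kg/h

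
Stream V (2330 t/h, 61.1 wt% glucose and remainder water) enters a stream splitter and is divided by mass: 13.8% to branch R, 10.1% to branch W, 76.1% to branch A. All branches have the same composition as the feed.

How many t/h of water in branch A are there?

689.7 t/h

Branch A total = 0.761×2330 = 1773.1 t/h.
water in A = 0.389×1773.1 = 689.75 t/h.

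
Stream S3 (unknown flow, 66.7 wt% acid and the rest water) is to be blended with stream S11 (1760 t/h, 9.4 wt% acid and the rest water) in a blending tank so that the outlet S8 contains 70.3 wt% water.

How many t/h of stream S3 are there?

Let S3 be the unknown flow. Total out = 1760 + S3.
water balance: 1594.6 + 0.333·S3 = 0.703·(1760 + S3)
(0.333 − 0.703)·S3 = 0.703×1760 − 1594.6 = -357.28
S3 = -357.28 / -0.370 = 965.62 t/h

965.6 t/h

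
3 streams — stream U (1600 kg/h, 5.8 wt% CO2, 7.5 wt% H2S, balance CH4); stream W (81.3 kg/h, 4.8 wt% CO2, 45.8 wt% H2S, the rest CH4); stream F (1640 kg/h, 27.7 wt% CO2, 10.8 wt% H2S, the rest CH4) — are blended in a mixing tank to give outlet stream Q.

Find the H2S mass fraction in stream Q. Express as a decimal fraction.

Total flow out = 1600 + 81.3 + 1640 = 3321.3 kg/h.
H2S in = 1600×0.075 + 81.3×0.458 + 1640×0.108 = 334.36 kg/h.
H2S mass fraction in Q = 334.36/3321.3 = 0.101.

0.101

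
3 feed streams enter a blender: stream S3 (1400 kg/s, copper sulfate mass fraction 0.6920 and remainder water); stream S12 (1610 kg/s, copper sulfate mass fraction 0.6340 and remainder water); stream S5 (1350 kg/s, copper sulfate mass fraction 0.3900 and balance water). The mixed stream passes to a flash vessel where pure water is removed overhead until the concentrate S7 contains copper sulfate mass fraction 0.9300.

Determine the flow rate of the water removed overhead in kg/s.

copper sulfate entering = 1400×0.692 + 1610×0.634 + 1350×0.390 = 2516 kg/s.
All copper sulfate reports to S7, so S7 = 2516/0.930 = 2705.4 kg/s.
Total feed = 4360 kg/s; overhead = 4360 − 2705.4 = 1654.6 kg/s.

1655 kg/s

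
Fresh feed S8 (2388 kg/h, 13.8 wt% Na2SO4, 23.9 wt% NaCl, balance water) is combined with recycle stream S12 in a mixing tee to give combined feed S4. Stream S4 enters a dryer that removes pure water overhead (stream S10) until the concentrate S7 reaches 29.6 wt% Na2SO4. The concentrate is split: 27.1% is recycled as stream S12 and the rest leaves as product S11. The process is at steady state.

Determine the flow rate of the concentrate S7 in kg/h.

Overall Na2SO4 balance (none leaves overhead): Na2SO4 in fresh feed = Na2SO4 in product, i.e. 2388×0.138 = (1−0.271)·S7·0.296.
S7 = 329.54/(0.296×0.729) = 1527.2 kg/h.

1527 kg/h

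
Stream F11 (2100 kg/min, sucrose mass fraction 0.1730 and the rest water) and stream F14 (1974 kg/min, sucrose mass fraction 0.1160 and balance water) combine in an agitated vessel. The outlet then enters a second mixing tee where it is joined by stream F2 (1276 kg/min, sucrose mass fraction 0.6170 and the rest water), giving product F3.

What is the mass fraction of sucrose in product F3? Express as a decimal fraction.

0.2579

Overall, product flow = 5350 kg/min.
sucrose in = 2100×0.173 + 1974×0.116 + 1276×0.617 = 1379.6 kg/min.
sucrose fraction in F3 = 0.2579.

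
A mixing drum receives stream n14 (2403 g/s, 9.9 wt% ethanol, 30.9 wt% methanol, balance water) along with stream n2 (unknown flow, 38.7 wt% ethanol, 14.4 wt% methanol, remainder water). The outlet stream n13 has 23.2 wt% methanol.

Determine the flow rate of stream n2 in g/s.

Let n2 be the unknown flow. Total out = 2403 + n2.
methanol balance: 742.53 + 0.144·n2 = 0.232·(2403 + n2)
(0.144 − 0.232)·n2 = 0.232×2403 − 742.53 = -185.03
n2 = -185.03 / -0.088 = 2102.6 g/s

2103 g/s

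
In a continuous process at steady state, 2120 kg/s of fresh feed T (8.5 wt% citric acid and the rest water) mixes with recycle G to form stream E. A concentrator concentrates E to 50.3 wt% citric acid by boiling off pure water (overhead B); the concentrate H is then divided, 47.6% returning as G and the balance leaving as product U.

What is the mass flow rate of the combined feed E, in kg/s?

2445 kg/s

Overall citric acid balance (none leaves overhead): citric acid in fresh feed = citric acid in product, i.e. 2120×0.085 = (1−0.476)·H·0.503.
H = 180.2/(0.503×0.524) = 683.68 kg/s.
Recycle G = 0.476×683.68 = 325.43 kg/s.
Combined feed E = 2120 + 325.43 = 2445.4 kg/s.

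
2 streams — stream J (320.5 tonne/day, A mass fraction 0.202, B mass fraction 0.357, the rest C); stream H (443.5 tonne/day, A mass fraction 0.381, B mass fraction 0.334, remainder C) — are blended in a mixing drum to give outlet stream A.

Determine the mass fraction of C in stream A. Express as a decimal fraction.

0.350

Total flow out = 320.5 + 443.5 = 764 tonne/day.
C in = 320.5×0.441 + 443.5×0.285 = 267.74 tonne/day.
C mass fraction in A = 267.74/764 = 0.350.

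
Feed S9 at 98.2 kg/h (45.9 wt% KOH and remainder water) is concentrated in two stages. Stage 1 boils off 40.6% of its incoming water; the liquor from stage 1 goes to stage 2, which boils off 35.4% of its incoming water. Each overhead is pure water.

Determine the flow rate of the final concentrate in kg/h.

water in feed = 98.2×0.541 = 53.126 kg/h.
After stage 1: water left = (1−0.406)×53.126 = 31.557; stream total = 76.631 kg/h.
After stage 2: water left = (1−0.354)×31.557 = 20.386; final concentrate = 65.46 kg/h.

65.46 kg/h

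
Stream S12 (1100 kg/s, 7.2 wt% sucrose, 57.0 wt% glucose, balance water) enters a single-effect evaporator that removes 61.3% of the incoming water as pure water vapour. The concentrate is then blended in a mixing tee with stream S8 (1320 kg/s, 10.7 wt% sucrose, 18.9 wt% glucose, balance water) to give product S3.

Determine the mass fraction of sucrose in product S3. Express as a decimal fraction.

0.1012

Vapour removed = 0.613×0.358×1100 = 241.4 kg/s; concentrate = 858.6 kg/s.
sucrose reaching the mixer = 79.2 (from concentrate) + 1320×0.107 = 220.44 kg/s.
Product flow = 858.6 + 1320 = 2178.6 kg/s; sucrose fraction = 0.1012.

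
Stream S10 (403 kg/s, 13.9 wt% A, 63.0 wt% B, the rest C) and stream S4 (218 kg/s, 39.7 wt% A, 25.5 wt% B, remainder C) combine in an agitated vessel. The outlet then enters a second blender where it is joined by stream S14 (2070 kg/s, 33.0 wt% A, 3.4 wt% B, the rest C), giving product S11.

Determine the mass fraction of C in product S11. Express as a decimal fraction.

0.552

Overall, product flow = 2691 kg/s.
C in = 403×0.231 + 218×0.348 + 2070×0.636 = 1485.5 kg/s.
C fraction in S11 = 0.552.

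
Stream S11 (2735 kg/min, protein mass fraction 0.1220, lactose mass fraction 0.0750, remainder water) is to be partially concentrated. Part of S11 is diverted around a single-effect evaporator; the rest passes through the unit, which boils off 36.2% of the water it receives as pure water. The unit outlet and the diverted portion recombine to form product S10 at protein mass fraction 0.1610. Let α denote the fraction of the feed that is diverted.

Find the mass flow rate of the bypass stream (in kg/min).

All 2735×0.122 = 333.67 kg/min of protein reaches S10, so S10 = 333.67/0.161 = 2072.5 kg/min and vapour = 662.52 kg/min.
The evaporator receives (1−α)·2735 of feed at 0.803 water and removes 0.362 of that water:
0.362×0.803×(1−α)×2735 = 662.52
(1−α) = 662.52/795.03 = 0.8333;  α = 0.1667.
Bypass flow = 0.1667×2735 = 455.86 kg/min.

455.9 kg/min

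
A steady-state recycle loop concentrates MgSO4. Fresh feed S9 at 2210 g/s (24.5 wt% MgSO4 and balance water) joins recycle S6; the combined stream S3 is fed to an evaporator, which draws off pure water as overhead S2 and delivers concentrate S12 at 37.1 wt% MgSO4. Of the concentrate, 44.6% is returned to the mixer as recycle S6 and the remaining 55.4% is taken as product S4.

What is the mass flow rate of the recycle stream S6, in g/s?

1175 g/s

Overall MgSO4 balance (none leaves overhead): MgSO4 in fresh feed = MgSO4 in product, i.e. 2210×0.245 = (1−0.446)·S12·0.371.
S12 = 541.45/(0.371×0.554) = 2634.4 g/s.
Recycle S6 = 0.446×2634.4 = 1174.9 g/s.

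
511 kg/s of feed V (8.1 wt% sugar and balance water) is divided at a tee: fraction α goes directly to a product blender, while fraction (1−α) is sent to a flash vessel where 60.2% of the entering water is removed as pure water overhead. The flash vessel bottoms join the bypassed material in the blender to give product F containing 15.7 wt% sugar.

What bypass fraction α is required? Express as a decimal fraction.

0.125

All 511×0.081 = 41.391 kg/s of sugar reaches F, so F = 41.391/0.157 = 263.64 kg/s and vapour = 247.36 kg/s.
The evaporator receives (1−α)·511 of feed at 0.919 water and removes 0.602 of that water:
0.602×0.919×(1−α)×511 = 247.36
(1−α) = 247.36/282.7 = 0.8750;  α = 0.1250.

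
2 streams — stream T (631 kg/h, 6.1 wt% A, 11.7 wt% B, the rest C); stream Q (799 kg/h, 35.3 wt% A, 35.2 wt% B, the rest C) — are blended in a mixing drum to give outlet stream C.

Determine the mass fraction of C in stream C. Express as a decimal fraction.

Total flow out = 631 + 799 = 1430 kg/h.
C in = 631×0.822 + 799×0.295 = 754.39 kg/h.
C mass fraction in C = 754.39/1430 = 0.528.

0.528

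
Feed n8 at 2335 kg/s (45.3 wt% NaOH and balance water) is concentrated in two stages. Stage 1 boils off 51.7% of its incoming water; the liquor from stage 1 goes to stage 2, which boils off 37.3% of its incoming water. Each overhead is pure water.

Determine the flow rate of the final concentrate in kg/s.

1445 kg/s

water in feed = 2335×0.547 = 1277.2 kg/s.
After stage 1: water left = (1−0.517)×1277.2 = 616.91; stream total = 1674.7 kg/s.
After stage 2: water left = (1−0.373)×616.91 = 386.8; final concentrate = 1444.6 kg/s.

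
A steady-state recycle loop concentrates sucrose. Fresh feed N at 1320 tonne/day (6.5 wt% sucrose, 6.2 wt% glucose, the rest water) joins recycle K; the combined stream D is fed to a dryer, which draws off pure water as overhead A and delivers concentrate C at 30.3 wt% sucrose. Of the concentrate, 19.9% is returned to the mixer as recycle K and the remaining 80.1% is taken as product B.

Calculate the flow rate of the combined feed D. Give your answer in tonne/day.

Overall sucrose balance (none leaves overhead): sucrose in fresh feed = sucrose in product, i.e. 1320×0.065 = (1−0.199)·C·0.303.
C = 85.8/(0.303×0.801) = 353.52 tonne/day.
Recycle K = 0.199×353.52 = 70.35 tonne/day.
Combined feed D = 1320 + 70.35 = 1390.4 tonne/day.

1390 tonne/day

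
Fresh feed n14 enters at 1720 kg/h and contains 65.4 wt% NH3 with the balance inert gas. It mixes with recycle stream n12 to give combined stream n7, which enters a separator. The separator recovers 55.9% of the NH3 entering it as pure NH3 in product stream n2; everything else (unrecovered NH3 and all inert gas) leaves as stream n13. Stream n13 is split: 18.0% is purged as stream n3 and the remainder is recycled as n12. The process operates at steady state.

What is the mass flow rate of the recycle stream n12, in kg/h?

inert gas enters only via n14 and leaves only via the purge: 1720×0.346 = 0.180×(inert gas in n13), and the separator passes all inert gas, so inert gas in n7 = inert gas in n13 = 3306.2 kg/h.
NH3 in n7: m_A = 1720×0.654 + (1−0.180)·(1−0.559)·m_A, so m_A = 1124.9/0.6384 = 1762.1 kg/h.
n13 = (1−0.559)×1762.1 + 3306.2 = 4083.3 kg/h.
Recycle n12 = (1−0.180)×4083.3 = 3348.3 kg/h.

3348 kg/h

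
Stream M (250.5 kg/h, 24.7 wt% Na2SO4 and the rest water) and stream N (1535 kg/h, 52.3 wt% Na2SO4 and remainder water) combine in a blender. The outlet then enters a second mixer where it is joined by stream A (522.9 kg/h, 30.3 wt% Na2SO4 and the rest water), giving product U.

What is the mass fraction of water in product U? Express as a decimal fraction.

Overall, product flow = 2308.4 kg/h.
water in = 250.5×0.753 + 1535×0.477 + 522.9×0.697 = 1285.3 kg/h.
water fraction in U = 0.557.

0.557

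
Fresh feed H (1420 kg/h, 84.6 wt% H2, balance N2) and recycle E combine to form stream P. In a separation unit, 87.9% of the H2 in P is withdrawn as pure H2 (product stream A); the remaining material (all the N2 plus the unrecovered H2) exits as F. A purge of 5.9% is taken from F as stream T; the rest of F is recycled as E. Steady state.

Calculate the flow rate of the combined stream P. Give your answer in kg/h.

5062 kg/h

N2 enters only via H and leaves only via the purge: 1420×0.154 = 0.059×(N2 in F), and the separation unit passes all N2, so N2 in P = N2 in F = 3706.4 kg/h.
H2 in P: m_A = 1420×0.846 + (1−0.059)·(1−0.879)·m_A, so m_A = 1201.3/0.8861 = 1355.7 kg/h.
P = 1355.7 + 3706.4 = 5062.1 kg/h.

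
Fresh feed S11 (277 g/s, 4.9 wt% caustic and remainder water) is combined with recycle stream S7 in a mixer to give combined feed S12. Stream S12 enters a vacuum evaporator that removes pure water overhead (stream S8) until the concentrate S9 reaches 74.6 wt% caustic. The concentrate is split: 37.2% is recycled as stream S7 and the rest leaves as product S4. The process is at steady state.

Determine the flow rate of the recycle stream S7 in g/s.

10.78 g/s

Overall caustic balance (none leaves overhead): caustic in fresh feed = caustic in product, i.e. 277×0.049 = (1−0.372)·S9·0.746.
S9 = 13.573/(0.746×0.628) = 28.972 g/s.
Recycle S7 = 0.372×28.972 = 10.778 g/s.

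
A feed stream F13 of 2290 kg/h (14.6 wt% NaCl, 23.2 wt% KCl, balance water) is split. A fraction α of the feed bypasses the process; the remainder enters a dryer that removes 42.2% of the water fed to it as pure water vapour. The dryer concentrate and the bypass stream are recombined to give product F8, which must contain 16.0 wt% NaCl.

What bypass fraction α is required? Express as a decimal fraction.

All 2290×0.146 = 334.34 kg/h of NaCl reaches F8, so F8 = 334.34/0.160 = 2089.6 kg/h and vapour = 200.38 kg/h.
The evaporator receives (1−α)·2290 of feed at 0.622 water and removes 0.422 of that water:
0.422×0.622×(1−α)×2290 = 200.38
(1−α) = 200.38/601.09 = 0.3334;  α = 0.6666.

0.667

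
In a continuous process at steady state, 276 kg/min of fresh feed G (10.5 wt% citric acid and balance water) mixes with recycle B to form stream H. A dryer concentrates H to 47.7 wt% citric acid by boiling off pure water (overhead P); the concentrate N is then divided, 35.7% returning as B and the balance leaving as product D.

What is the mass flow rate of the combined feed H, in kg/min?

Overall citric acid balance (none leaves overhead): citric acid in fresh feed = citric acid in product, i.e. 276×0.105 = (1−0.357)·N·0.477.
N = 28.98/(0.477×0.643) = 94.486 kg/min.
Recycle B = 0.357×94.486 = 33.732 kg/min.
Combined feed H = 276 + 33.732 = 309.73 kg/min.

309.7 kg/min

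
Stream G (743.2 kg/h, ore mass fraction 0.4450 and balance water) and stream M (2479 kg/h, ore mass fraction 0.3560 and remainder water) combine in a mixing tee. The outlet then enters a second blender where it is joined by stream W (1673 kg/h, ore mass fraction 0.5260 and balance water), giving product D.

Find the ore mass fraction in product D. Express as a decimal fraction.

Overall, product flow = 4895.2 kg/h.
ore in = 743.2×0.445 + 2479×0.356 + 1673×0.526 = 2093.2 kg/h.
ore fraction in D = 0.4276.

0.4276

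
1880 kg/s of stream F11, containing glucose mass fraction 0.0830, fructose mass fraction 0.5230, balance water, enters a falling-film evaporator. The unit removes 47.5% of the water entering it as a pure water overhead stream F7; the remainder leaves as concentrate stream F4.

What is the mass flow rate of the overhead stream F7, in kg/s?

351.8 kg/s

water entering = 1880×0.394 = 740.72 kg/s; overhead removed = 0.475×740.72 = 351.84 kg/s.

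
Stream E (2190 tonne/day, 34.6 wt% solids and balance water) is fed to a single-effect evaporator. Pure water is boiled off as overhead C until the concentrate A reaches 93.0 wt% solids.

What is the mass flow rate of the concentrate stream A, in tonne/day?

solids is conserved: 2190×0.346 = 757.74 tonne/day all reports to the concentrate.
Concentrate = 757.74/(target fraction) = 814.77 tonne/day.

814.8 tonne/day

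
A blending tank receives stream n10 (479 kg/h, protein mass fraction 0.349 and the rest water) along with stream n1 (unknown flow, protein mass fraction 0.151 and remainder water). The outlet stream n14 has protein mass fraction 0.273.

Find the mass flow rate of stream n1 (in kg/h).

Let n1 be the unknown flow. Total out = 479 + n1.
protein balance: 167.17 + 0.151·n1 = 0.273·(479 + n1)
(0.151 − 0.273)·n1 = 0.273×479 − 167.17 = -36.404
n1 = -36.404 / -0.122 = 298.39 kg/h

298.4 kg/h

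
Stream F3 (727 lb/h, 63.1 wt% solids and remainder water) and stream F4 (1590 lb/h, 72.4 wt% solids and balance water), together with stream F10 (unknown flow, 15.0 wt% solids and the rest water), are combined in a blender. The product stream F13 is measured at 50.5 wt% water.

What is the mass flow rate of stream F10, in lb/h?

Let F10 be the unknown flow. Total out = 2317 + F10.
water balance: 707.1 + 0.850·F10 = 0.505·(2317 + F10)
(0.850 − 0.505)·F10 = 0.505×2317 − 707.1 = 462.98
F10 = 462.98 / 0.345 = 1342 lb/h

1342 lb/h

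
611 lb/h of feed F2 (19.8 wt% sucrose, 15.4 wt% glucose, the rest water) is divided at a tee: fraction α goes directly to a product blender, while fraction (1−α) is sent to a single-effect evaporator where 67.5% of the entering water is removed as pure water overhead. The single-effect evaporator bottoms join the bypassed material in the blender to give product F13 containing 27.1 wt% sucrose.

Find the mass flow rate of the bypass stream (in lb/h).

234.7 lb/h

All 611×0.198 = 120.98 lb/h of sucrose reaches F13, so F13 = 120.98/0.271 = 446.41 lb/h and vapour = 164.59 lb/h.
The evaporator receives (1−α)·611 of feed at 0.648 water and removes 0.675 of that water:
0.675×0.648×(1−α)×611 = 164.59
(1−α) = 164.59/267.25 = 0.6158;  α = 0.3842.
Bypass flow = 0.3842×611 = 234.72 lb/h.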